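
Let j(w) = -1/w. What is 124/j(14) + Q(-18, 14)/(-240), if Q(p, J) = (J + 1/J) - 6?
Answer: -5833073/3360 ≈ -1736.0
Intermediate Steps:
Q(p, J) = -6 + J + 1/J
124/j(14) + Q(-18, 14)/(-240) = 124/((-1/14)) + (-6 + 14 + 1/14)/(-240) = 124/((-1*1/14)) + (-6 + 14 + 1/14)*(-1/240) = 124/(-1/14) + (113/14)*(-1/240) = 124*(-14) - 113/3360 = -1736 - 113/3360 = -5833073/3360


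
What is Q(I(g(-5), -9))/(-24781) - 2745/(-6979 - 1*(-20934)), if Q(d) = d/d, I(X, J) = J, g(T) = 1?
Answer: -13607560/69163771 ≈ -0.19674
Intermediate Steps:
Q(d) = 1
Q(I(g(-5), -9))/(-24781) - 2745/(-6979 - 1*(-20934)) = 1/(-24781) - 2745/(-6979 - 1*(-20934)) = 1*(-1/24781) - 2745/(-6979 + 20934) = -1/24781 - 2745/13955 = -1/24781 - 2745*1/13955 = -1/24781 - 549/2791 = -13607560/69163771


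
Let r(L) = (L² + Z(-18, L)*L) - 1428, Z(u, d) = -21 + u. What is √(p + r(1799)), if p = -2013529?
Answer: √1151283 ≈ 1073.0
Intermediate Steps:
r(L) = -1428 + L² - 39*L (r(L) = (L² + (-21 - 18)*L) - 1428 = (L² - 39*L) - 1428 = -1428 + L² - 39*L)
√(p + r(1799)) = √(-2013529 + (-1428 + 1799² - 39*1799)) = √(-2013529 + (-1428 + 3236401 - 70161)) = √(-2013529 + 3164812) = √1151283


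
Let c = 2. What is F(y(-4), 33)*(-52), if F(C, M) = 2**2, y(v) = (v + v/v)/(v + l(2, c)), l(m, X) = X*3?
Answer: -208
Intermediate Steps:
l(m, X) = 3*X
y(v) = (1 + v)/(6 + v) (y(v) = (v + v/v)/(v + 3*2) = (v + 1)/(v + 6) = (1 + v)/(6 + v))
F(C, M) = 4
F(y(-4), 33)*(-52) = 4*(-52) = -208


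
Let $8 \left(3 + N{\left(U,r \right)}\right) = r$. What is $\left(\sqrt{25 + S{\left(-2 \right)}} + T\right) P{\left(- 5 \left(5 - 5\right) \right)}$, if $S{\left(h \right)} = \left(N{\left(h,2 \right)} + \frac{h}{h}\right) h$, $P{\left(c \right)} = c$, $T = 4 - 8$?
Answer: $0$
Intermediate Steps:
$T = -4$ ($T = 4 - 8 = -4$)
$N{\left(U,r \right)} = -3 + \frac{r}{8}$
$S{\left(h \right)} = - \frac{7 h}{4}$ ($S{\left(h \right)} = \left(\left(-3 + \frac{1}{8} \cdot 2\right) + \frac{h}{h}\right) h = \left(\left(-3 + \frac{1}{4}\right) + 1\right) h = \left(- \frac{11}{4} + 1\right) h = - \frac{7 h}{4}$)
$\left(\sqrt{25 + S{\left(-2 \right)}} + T\right) P{\left(- 5 \left(5 - 5\right) \right)} = \left(\sqrt{25 - - \frac{7}{2}} - 4\right) \left(- 5 \left(5 - 5\right)\right) = \left(\sqrt{25 + \frac{7}{2}} - 4\right) \left(\left(-5\right) 0\right) = \left(\sqrt{\frac{57}{2}} - 4\right) 0 = \left(\frac{\sqrt{114}}{2} - 4\right) 0 = \left(-4 + \frac{\sqrt{114}}{2}\right) 0 = 0$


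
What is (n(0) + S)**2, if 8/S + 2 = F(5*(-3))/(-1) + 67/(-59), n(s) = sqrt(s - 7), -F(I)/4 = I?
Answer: (472 - 3725*I*sqrt(7))**2/13875625 ≈ -6.9839 - 0.67049*I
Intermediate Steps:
F(I) = -4*I
n(s) = sqrt(-7 + s)
S = -472/3725 (S = 8/(-2 + (-20*(-3)/(-1) + 67/(-59))) = 8/(-2 + (-4*(-15)*(-1) + 67*(-1/59))) = 8/(-2 + (60*(-1) - 67/59)) = 8/(-2 + (-60 - 67/59)) = 8/(-2 - 3607/59) = 8/(-3725/59) = 8*(-59/3725) = -472/3725 ≈ -0.12671)
(n(0) + S)**2 = (sqrt(-7 + 0) - 472/3725)**2 = (sqrt(-7) - 472/3725)**2 = (I*sqrt(7) - 472/3725)**2 = (-472/3725 + I*sqrt(7))**2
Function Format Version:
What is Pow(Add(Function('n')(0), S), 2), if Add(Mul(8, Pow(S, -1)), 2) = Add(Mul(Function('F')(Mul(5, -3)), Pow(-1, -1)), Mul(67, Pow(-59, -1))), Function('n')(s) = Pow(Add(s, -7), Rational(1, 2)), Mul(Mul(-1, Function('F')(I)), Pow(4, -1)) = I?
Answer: Mul(Rational(1, 13875625), Pow(Add(472, Mul(-3725, I, Pow(7, Rational(1, 2)))), 2)) ≈ Add(-6.9839, Mul(-0.67049, I))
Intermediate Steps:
Function('F')(I) = Mul(-4, I)
Function('n')(s) = Pow(Add(-7, s), Rational(1, 2))
S = Rational(-472, 3725) (S = Mul(8, Pow(Add(-2, Add(Mul(Mul(-4, Mul(5, -3)), Pow(-1, -1)), Mul(67, Pow(-59, -1)))), -1)) = Mul(8, Pow(Add(-2, Add(Mul(Mul(-4, -15), -1), Mul(67, Rational(-1, 59)))), -1)) = Mul(8, Pow(Add(-2, Add(Mul(60, -1), Rational(-67, 59))), -1)) = Mul(8, Pow(Add(-2, Add(-60, Rational(-67, 59))), -1)) = Mul(8, Pow(Add(-2, Rational(-3607, 59)), -1)) = Mul(8, Pow(Rational(-3725, 59), -1)) = Mul(8, Rational(-59, 3725)) = Rational(-472, 3725) ≈ -0.12671)
Pow(Add(Function('n')(0), S), 2) = Pow(Add(Pow(Add(-7, 0), Rational(1, 2)), Rational(-472, 3725)), 2) = Pow(Add(Pow(-7, Rational(1, 2)), Rational(-472, 3725)), 2) = Pow(Add(Mul(I, Pow(7, Rational(1, 2))), Rational(-472, 3725)), 2) = Pow(Add(Rational(-472, 3725), Mul(I, Pow(7, Rational(1, 2)))), 2)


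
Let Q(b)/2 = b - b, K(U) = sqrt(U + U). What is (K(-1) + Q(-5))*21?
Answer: 21*I*sqrt(2) ≈ 29.698*I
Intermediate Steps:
K(U) = sqrt(2)*sqrt(U) (K(U) = sqrt(2*U) = sqrt(2)*sqrt(U))
Q(b) = 0 (Q(b) = 2*(b - b) = 2*0 = 0)
(K(-1) + Q(-5))*21 = (sqrt(2)*sqrt(-1) + 0)*21 = (sqrt(2)*I + 0)*21 = (I*sqrt(2) + 0)*21 = (I*sqrt(2))*21 = 21*I*sqrt(2)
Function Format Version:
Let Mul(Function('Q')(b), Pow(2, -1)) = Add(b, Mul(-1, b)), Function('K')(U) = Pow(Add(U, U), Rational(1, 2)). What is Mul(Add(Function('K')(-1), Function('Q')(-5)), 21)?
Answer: Mul(21, I, Pow(2, Rational(1, 2))) ≈ Mul(29.698, I)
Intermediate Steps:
Function('K')(U) = Mul(Pow(2, Rational(1, 2)), Pow(U, Rational(1, 2))) (Function('K')(U) = Pow(Mul(2, U), Rational(1, 2)) = Mul(Pow(2, Rational(1, 2)), Pow(U, Rational(1, 2))))
Function('Q')(b) = 0 (Function('Q')(b) = Mul(2, Add(b, Mul(-1, b))) = Mul(2, 0) = 0)
Mul(Add(Function('K')(-1), Function('Q')(-5)), 21) = Mul(Add(Mul(Pow(2, Rational(1, 2)), Pow(-1, Rational(1, 2))), 0), 21) = Mul(Add(Mul(Pow(2, Rational(1, 2)), I), 0), 21) = Mul(Add(Mul(I, Pow(2, Rational(1, 2))), 0), 21) = Mul(Mul(I, Pow(2, Rational(1, 2))), 21) = Mul(21, I, Pow(2, Rational(1, 2)))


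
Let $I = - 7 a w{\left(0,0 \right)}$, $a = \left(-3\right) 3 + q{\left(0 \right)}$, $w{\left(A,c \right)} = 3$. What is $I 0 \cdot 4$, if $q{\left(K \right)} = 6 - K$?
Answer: $0$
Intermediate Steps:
$a = -3$ ($a = \left(-3\right) 3 + \left(6 - 0\right) = -9 + \left(6 + 0\right) = -9 + 6 = -3$)
$I = 63$ ($I = \left(-7\right) \left(-3\right) 3 = 21 \cdot 3 = 63$)
$I 0 \cdot 4 = 63 \cdot 0 \cdot 4 = 63 \cdot 0 = 0$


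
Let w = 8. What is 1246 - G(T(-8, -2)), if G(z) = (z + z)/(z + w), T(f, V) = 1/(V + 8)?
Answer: 61052/49 ≈ 1246.0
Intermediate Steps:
T(f, V) = 1/(8 + V)
G(z) = 2*z/(8 + z) (G(z) = (z + z)/(z + 8) = (2*z)/(8 + z) = 2*z/(8 + z))
1246 - G(T(-8, -2)) = 1246 - 2/((8 - 2)*(8 + 1/(8 - 2))) = 1246 - 2/(6*(8 + 1/6)) = 1246 - 2/(6*49/6) = 1246 - 2*6/(6*49) = 1246 - 1*2/49 = 1246 - 2/49 = 61052/49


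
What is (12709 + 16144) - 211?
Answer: 28642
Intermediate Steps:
(12709 + 16144) - 211 = 28853 - 211 = 28642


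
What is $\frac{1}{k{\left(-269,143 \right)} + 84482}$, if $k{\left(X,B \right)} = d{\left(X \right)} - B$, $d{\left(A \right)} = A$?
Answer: $\frac{1}{84070} \approx 1.1895 \cdot 10^{-5}$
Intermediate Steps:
$k{\left(X,B \right)} = X - B$
$\frac{1}{k{\left(-269,143 \right)} + 84482} = \frac{1}{\left(-269 - 143\right) + 84482} = \frac{1}{-412 + 84482} = \frac{1}{84070}$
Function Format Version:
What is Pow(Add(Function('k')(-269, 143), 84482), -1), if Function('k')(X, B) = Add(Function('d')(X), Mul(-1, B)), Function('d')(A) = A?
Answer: Rational(1, 84070) ≈ 1.1895e-5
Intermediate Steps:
Function('k')(X, B) = Add(X, Mul(-1, B))
Pow(Add(Function('k')(-269, 143), 84482), -1) = Pow(Add(Add(-269, Mul(-1, 143)), 84482), -1) = Pow(Add(Add(-269, -143), 84482), -1) = Pow(Add(-412, 84482), -1) = Pow(84070, -1) = Rational(1, 84070)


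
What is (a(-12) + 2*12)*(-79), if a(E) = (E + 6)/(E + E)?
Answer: -7663/4 ≈ -1915.8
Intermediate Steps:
a(E) = (6 + E)/(2*E) (a(E) = (6 + E)/((2*E)) = (6 + E)*(1/(2*E)) = (6 + E)/(2*E))
(a(-12) + 2*12)*(-79) = ((½)*(6 - 12)/(-12) + 2*12)*(-79) = ((½)*(-1/12)*(-6) + 24)*(-79) = (¼ + 24)*(-79) = (97/4)*(-79) = -7663/4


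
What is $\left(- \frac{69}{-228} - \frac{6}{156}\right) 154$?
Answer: $\frac{20097}{494} \approx 40.682$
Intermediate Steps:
$\left(- \frac{69}{-228} - \frac{6}{156}\right) 154 = \left(\left(-69\right) \left(- \frac{1}{228}\right) - \frac{1}{26}\right) 154 = \left(\frac{23}{76} - \frac{1}{26}\right) 154 = \frac{261}{988} \cdot 154 = \frac{20097}{494}$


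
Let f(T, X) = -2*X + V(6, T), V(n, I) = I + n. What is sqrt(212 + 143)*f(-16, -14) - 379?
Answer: -379 + 18*sqrt(355) ≈ -39.854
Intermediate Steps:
f(T, X) = 6 + T - 2*X (f(T, X) = -2*X + (T + 6) = -2*X + (6 + T) = 6 + T - 2*X)
sqrt(212 + 143)*f(-16, -14) - 379 = sqrt(212 + 143)*(6 - 16 - 2*(-14)) - 379 = sqrt(355)*(6 - 16 + 28) - 379 = sqrt(355)*18 - 379 = 18*sqrt(355) - 379 = -379 + 18*sqrt(355)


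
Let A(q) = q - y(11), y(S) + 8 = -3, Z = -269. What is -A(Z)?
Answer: 258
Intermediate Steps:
y(S) = -11 (y(S) = -8 - 3 = -11)
A(q) = 11 + q (A(q) = q - 1*(-11) = q + 11 = 11 + q)
-A(Z) = -(11 - 269) = -1*(-258) = 258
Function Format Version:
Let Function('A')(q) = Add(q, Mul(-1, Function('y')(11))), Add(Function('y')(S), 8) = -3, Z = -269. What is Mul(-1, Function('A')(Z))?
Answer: 258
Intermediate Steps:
Function('y')(S) = -11 (Function('y')(S) = Add(-8, -3) = -11)
Function('A')(q) = Add(11, q) (Function('A')(q) = Add(q, Mul(-1, -11)) = Add(q, 11) = Add(11, q))
Mul(-1, Function('A')(Z)) = Mul(-1, Add(11, -269)) = Mul(-1, -258) = 258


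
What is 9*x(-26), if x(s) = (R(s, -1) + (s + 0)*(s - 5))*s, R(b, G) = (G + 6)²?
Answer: -194454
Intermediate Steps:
R(b, G) = (6 + G)²
x(s) = s*(25 + s*(-5 + s)) (x(s) = ((6 - 1)² + (s + 0)*(s - 5))*s = (5² + s*(-5 + s))*s = (25 + s*(-5 + s))*s = s*(25 + s*(-5 + s)))
9*x(-26) = 9*(-26*(25 + (-26)² - 5*(-26))) = 9*(-26*(25 + 676 + 130)) = 9*(-26*831) = 9*(-21606) = -194454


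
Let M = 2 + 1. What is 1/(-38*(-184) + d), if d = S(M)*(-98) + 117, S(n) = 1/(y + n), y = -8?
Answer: 5/35643 ≈ 0.00014028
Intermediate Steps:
M = 3
S(n) = 1/(-8 + n)
d = 683/5 (d = -98/(-8 + 3) + 117 = -98/(-5) + 117 = -⅕*(-98) + 117 = 98/5 + 117 = 683/5 ≈ 136.60)
1/(-38*(-184) + d) = 1/(-38*(-184) + 683/5) = 1/(6992 + 683/5) = 1/(35643/5) = 5/35643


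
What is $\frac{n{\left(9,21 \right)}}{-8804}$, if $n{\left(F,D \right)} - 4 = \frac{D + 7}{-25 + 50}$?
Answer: $- \frac{32}{55025} \approx -0.00058155$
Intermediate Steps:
$n{\left(F,D \right)} = \frac{107}{25} + \frac{D}{25}$ ($n{\left(F,D \right)} = 4 + \frac{D + 7}{-25 + 50} = 4 + \frac{7 + D}{25} = 4 + \left(7 + D\right) \frac{1}{25} = 4 + \left(\frac{7}{25} + \frac{D}{25}\right) = \frac{107}{25} + \frac{D}{25}$)
$\frac{n{\left(9,21 \right)}}{-8804} = \frac{\frac{107}{25} + \frac{1}{25} \cdot 21}{-8804} = \left(\frac{107}{25} + \frac{21}{25}\right) \left(- \frac{1}{8804}\right) = \frac{128}{25} \left(- \frac{1}{8804}\right) = - \frac{32}{55025}$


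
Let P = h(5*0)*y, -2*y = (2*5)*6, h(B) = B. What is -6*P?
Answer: 0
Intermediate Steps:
y = -30 (y = -2*5*6/2 = -5*6 = -½*60 = -30)
P = 0 (P = (5*0)*(-30) = 0*(-30) = 0)
-6*P = -6*0 = 0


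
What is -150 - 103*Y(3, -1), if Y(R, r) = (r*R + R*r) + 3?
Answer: 159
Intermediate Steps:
Y(R, r) = 3 + 2*R*r (Y(R, r) = (R*r + R*r) + 3 = 2*R*r + 3 = 3 + 2*R*r)
-150 - 103*Y(3, -1) = -150 - 103*(3 + 2*3*(-1)) = -150 - 103*(3 - 6) = -150 - 103*(-3) = -150 + 309 = 159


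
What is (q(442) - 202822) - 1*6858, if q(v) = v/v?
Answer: -209679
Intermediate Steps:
q(v) = 1
(q(442) - 202822) - 1*6858 = (1 - 202822) - 1*6858 = -202821 - 6858 = -209679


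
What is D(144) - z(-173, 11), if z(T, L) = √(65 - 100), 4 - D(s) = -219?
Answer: 223 - I*√35 ≈ 223.0 - 5.9161*I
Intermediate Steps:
D(s) = 223 (D(s) = 4 - 1*(-219) = 4 + 219 = 223)
z(T, L) = I*√35 (z(T, L) = √(-35) = I*√35)
D(144) - z(-173, 11) = 223 - I*√35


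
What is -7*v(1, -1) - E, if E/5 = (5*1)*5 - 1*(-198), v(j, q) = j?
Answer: -1122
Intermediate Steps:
E = 1115 (E = 5*((5*1)*5 - 1*(-198)) = 5*(5*5 + 198) = 5*(25 + 198) = 5*223 = 1115)
-7*v(1, -1) - E = -7*1 - 1*1115 = -7 - 1115 = -1122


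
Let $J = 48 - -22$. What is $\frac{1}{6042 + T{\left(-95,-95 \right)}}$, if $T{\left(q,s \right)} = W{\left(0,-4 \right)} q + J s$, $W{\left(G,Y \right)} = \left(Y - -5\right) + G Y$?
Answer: $- \frac{1}{703} \approx -0.0014225$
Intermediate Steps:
$W{\left(G,Y \right)} = 5 + Y + G Y$ ($W{\left(G,Y \right)} = \left(Y + 5\right) + G Y = \left(5 + Y\right) + G Y = 5 + Y + G Y$)
$J = 70$ ($J = 48 + 22 = 70$)
$T{\left(q,s \right)} = q + 70 s$ ($T{\left(q,s \right)} = \left(5 - 4 + 0 \left(-4\right)\right) q + 70 s = \left(5 - 4 + 0\right) q + 70 s = 1 q + 70 s = q + 70 s$)
$\frac{1}{6042 + T{\left(-95,-95 \right)}} = \frac{1}{6042 + \left(-95 + 70 \left(-95\right)\right)} = \frac{1}{6042 - 6745} = \frac{1}{-703} = - \frac{1}{703}$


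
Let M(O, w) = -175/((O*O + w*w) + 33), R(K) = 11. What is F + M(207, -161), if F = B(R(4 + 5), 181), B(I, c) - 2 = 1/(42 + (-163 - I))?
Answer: 2581727/1297428 ≈ 1.9899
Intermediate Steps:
B(I, c) = 2 + 1/(-121 - I) (B(I, c) = 2 + 1/(42 + (-163 - I)) = 2 + 1/(-121 - I))
F = 263/132 (F = (241 + 2*11)/(121 + 11) = (241 + 22)/132 = (1/132)*263 = 263/132 ≈ 1.9924)
M(O, w) = -175/(33 + O² + w²) (M(O, w) = -175/((O² + w²) + 33) = -175/(33 + O² + w²))
F + M(207, -161) = 263/132 - 175/(33 + 207² + (-161)²) = 263/132 - 175/(33 + 42849 + 25921) = 263/132 - 175/68803 = 263/132 - 175*1/68803 = 263/132 - 25/9829 = 2581727/1297428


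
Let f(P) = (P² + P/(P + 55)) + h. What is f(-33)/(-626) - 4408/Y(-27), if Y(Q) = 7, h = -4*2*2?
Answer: -5533817/8764 ≈ -631.43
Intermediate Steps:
h = -16 (h = -8*2 = -16)
f(P) = -16 + P² + P/(55 + P) (f(P) = (P² + P/(P + 55)) - 16 = (P² + P/(55 + P)) - 16 = -16 + P² + P/(55 + P))
f(-33)/(-626) - 4408/Y(-27) = ((-880 + (-33)³ - 15*(-33) + 55*(-33)²)/(55 - 33))/(-626) - 4408/7 = ((-880 - 35937 + 495 + 55*1089)/22)*(-1/626) - 4408*⅐ = ((-880 - 35937 + 495 + 59895)/22)*(-1/626) - 4408/7 = ((1/22)*23573)*(-1/626) - 4408/7 = (2143/2)*(-1/626) - 4408/7 = -2143/1252 - 4408/7 = -5533817/8764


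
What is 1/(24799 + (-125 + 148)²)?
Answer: 1/25328 ≈ 3.9482e-5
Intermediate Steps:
1/(24799 + (-125 + 148)²) = 1/(24799 + 23²) = 1/(24799 + 529) = 1/25328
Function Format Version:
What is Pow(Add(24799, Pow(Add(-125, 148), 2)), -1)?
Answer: Rational(1, 25328) ≈ 3.9482e-5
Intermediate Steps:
Pow(Add(24799, Pow(Add(-125, 148), 2)), -1) = Pow(Add(24799, Pow(23, 2)), -1) = Pow(Add(24799, 529), -1) = Pow(25328, -1) = Rational(1, 25328)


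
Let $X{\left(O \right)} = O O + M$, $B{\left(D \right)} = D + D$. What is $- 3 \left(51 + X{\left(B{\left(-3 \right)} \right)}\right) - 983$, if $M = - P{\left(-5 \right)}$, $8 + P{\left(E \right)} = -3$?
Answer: $-1277$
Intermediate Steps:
$P{\left(E \right)} = -11$ ($P{\left(E \right)} = -8 - 3 = -11$)
$M = 11$ ($M = \left(-1\right) \left(-11\right) = 11$)
$B{\left(D \right)} = 2 D$
$X{\left(O \right)} = 11 + O^{2}$ ($X{\left(O \right)} = O O + 11 = O^{2} + 11 = 11 + O^{2}$)
$- 3 \left(51 + X{\left(B{\left(-3 \right)} \right)}\right) - 983 = - 3 \left(51 + \left(11 + \left(2 \left(-3\right)\right)^{2}\right)\right) - 983 = - 3 \left(51 + \left(11 + \left(-6\right)^{2}\right)\right) - 983 = - 3 \left(51 + \left(11 + 36\right)\right) - 983 = - 3 \left(51 + 47\right) - 983 = \left(-3\right) 98 - 983 = -294 - 983 = -1277$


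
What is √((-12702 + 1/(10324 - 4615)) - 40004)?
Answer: I*√1717829839077/5709 ≈ 229.58*I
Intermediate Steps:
√((-12702 + 1/(10324 - 4615)) - 40004) = √((-12702 + 1/5709) - 40004) = √(-72515717/5709 - 40004) = √(-300898553/5709) = I*√1717829839077/5709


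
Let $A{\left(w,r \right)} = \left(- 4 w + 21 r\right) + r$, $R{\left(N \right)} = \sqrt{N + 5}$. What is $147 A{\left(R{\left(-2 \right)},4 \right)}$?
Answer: $12936 - 588 \sqrt{3} \approx 11918.0$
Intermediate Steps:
$R{\left(N \right)} = \sqrt{5 + N}$
$A{\left(w,r \right)} = - 4 w + 22 r$
$147 A{\left(R{\left(-2 \right)},4 \right)} = 147 \left(- 4 \sqrt{5 - 2} + 22 \cdot 4\right) = 147 \left(- 4 \sqrt{3} + 88\right) = 147 \left(88 - 4 \sqrt{3}\right) = 12936 - 588 \sqrt{3}$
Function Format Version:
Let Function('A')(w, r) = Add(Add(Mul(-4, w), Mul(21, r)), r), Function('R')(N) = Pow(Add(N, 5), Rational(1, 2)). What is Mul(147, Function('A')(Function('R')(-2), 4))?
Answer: Add(12936, Mul(-588, Pow(3, Rational(1, 2)))) ≈ 11918.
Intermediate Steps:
Function('R')(N) = Pow(Add(5, N), Rational(1, 2))
Function('A')(w, r) = Add(Mul(-4, w), Mul(22, r))
Mul(147, Function('A')(Function('R')(-2), 4)) = Mul(147, Add(Mul(-4, Pow(Add(5, -2), Rational(1, 2))), Mul(22, 4))) = Mul(147, Add(Mul(-4, Pow(3, Rational(1, 2))), 88)) = Mul(147, Add(88, Mul(-4, Pow(3, Rational(1, 2))))) = Add(12936, Mul(-588, Pow(3, Rational(1, 2))))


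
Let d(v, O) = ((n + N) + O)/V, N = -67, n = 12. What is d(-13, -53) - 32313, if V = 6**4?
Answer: -387757/12 ≈ -32313.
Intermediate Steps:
V = 1296
d(v, O) = -55/1296 + O/1296 (d(v, O) = ((12 - 67) + O)/1296 = (-55 + O)*(1/1296) = -55/1296 + O/1296)
d(-13, -53) - 32313 = (-55/1296 + (1/1296)*(-53)) - 32313 = (-55/1296 - 53/1296) - 32313 = -1/12 - 32313 = -387757/12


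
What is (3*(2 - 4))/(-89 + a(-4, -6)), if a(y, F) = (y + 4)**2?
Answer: 6/89 ≈ 0.067416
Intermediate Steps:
a(y, F) = (4 + y)**2
(3*(2 - 4))/(-89 + a(-4, -6)) = (3*(2 - 4))/(-89 + (4 - 4)**2) = (3*(-2))/(-89 + 0**2) = -6/(-89 + 0) = -6/(-89) = -6*(-1/89) = 6/89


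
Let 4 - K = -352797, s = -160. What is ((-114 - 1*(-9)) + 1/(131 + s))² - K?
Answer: -287427525/841 ≈ -3.4177e+5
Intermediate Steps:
K = 352801 (K = 4 - 1*(-352797) = 4 + 352797 = 352801)
((-114 - 1*(-9)) + 1/(131 + s))² - K = ((-114 - 1*(-9)) + 1/(131 - 160))² - 1*352801 = ((-114 + 9) + 1/(-29))² - 352801 = (-105 - 1/29)² - 352801 = (-3046/29)² - 352801 = 9278116/841 - 352801 = -287427525/841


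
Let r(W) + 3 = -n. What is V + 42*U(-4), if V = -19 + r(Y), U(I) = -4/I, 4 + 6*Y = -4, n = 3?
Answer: 17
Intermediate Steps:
Y = -4/3 (Y = -⅔ + (⅙)*(-4) = -⅔ - ⅔ = -4/3 ≈ -1.3333)
r(W) = -6 (r(W) = -3 - 1*3 = -3 - 3 = -6)
V = -25 (V = -19 - 6 = -25)
V + 42*U(-4) = -25 + 42*(-4/(-4)) = -25 + 42*(-4*(-¼)) = -25 + 42*1 = -25 + 42 = 17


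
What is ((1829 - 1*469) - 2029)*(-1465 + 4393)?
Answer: -1958832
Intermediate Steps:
((1829 - 1*469) - 2029)*(-1465 + 4393) = ((1829 - 469) - 2029)*2928 = (1360 - 2029)*2928 = -669*2928 = -1958832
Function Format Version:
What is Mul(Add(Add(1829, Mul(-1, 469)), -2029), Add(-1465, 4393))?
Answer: -1958832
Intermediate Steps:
Mul(Add(Add(1829, Mul(-1, 469)), -2029), Add(-1465, 4393)) = Mul(Add(Add(1829, -469), -2029), 2928) = Mul(Add(1360, -2029), 2928) = Mul(-669, 2928) = -1958832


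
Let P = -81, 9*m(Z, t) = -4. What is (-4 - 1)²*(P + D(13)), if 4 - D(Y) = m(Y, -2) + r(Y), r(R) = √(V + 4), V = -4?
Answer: -17225/9 ≈ -1913.9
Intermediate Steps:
m(Z, t) = -4/9 (m(Z, t) = (⅑)*(-4) = -4/9)
r(R) = 0 (r(R) = √(-4 + 4) = √0 = 0)
D(Y) = 40/9 (D(Y) = 4 - (-4/9 + 0) = 4 - 1*(-4/9) = 4 + 4/9 = 40/9)
(-4 - 1)²*(P + D(13)) = (-4 - 1)²*(-81 + 40/9) = (-5)²*(-689/9) = 25*(-689/9) = -17225/9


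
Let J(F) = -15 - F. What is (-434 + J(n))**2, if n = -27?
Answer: 178084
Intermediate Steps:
(-434 + J(n))**2 = (-434 + (-15 - 1*(-27)))**2 = (-434 + (-15 + 27))**2 = (-434 + 12)**2 = (-422)**2 = 178084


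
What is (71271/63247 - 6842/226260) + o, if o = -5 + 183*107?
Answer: 140076732281603/7155133110 ≈ 19577.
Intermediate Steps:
o = 19576 (o = -5 + 19581 = 19576)
(71271/63247 - 6842/226260) + o = (71271/63247 - 6842/226260) + 19576 = (71271*(1/63247) - 6842*1/226260) + 19576 = (71271/63247 - 3421/113130) + 19576 = 7846520243/7155133110 + 19576 = 140076732281603/7155133110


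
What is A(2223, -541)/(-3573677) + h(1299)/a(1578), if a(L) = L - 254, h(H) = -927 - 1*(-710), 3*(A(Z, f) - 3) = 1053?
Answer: -775956605/4731548348 ≈ -0.16400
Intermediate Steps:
A(Z, f) = 354 (A(Z, f) = 3 + (1/3)*1053 = 3 + 351 = 354)
h(H) = -217 (h(H) = -927 + 710 = -217)
a(L) = -254 + L
A(2223, -541)/(-3573677) + h(1299)/a(1578) = 354/(-3573677) - 217/(-254 + 1578) = 354*(-1/3573677) - 217/1324 = -354/3573677 - 217*1/1324 = -354/3573677 - 217/1324 = -775956605/4731548348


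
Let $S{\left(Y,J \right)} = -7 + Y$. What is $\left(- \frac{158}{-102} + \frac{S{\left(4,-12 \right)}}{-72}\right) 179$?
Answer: $\frac{116171}{408} \approx 284.73$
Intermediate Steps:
$\left(- \frac{158}{-102} + \frac{S{\left(4,-12 \right)}}{-72}\right) 179 = \left(- \frac{158}{-102} + \frac{-7 + 4}{-72}\right) 179 = \left(\left(-158\right) \left(- \frac{1}{102}\right) - - \frac{1}{24}\right) 179 = \left(\frac{79}{51} + \frac{1}{24}\right) 179 = \frac{649}{408} \cdot 179 = \frac{116171}{408}$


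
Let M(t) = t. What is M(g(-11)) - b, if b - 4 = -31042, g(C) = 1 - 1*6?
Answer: 31033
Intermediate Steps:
g(C) = -5 (g(C) = 1 - 6 = -5)
b = -31038 (b = 4 - 31042 = -31038)
M(g(-11)) - b = -5 - 1*(-31038) = -5 + 31038 = 31033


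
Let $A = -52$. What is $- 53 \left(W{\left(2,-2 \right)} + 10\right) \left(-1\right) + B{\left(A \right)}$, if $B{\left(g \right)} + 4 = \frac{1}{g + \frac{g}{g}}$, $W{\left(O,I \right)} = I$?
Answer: $\frac{21419}{51} \approx 419.98$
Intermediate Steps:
$B{\left(g \right)} = -4 + \frac{1}{1 + g}$ ($B{\left(g \right)} = -4 + \frac{1}{g + \frac{g}{g}} = -4 + \frac{1}{g + 1} = -4 + \frac{1}{1 + g}$)
$- 53 \left(W{\left(2,-2 \right)} + 10\right) \left(-1\right) + B{\left(A \right)} = - 53 \left(-2 + 10\right) \left(-1\right) + \frac{-3 - -208}{1 - 52} = - 53 \cdot 8 \left(-1\right) + \frac{-3 + 208}{-51} = \left(-53\right) \left(-8\right) - \frac{205}{51} = 424 - \frac{205}{51} = \frac{21419}{51}$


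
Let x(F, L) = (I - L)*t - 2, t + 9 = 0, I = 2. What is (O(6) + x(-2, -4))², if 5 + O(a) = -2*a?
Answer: 5329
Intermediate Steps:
O(a) = -5 - 2*a
t = -9 (t = -9 + 0 = -9)
x(F, L) = -20 + 9*L (x(F, L) = (2 - L)*(-9) - 2 = (-18 + 9*L) - 2 = -20 + 9*L)
(O(6) + x(-2, -4))² = ((-5 - 2*6) + (-20 + 9*(-4)))² = ((-5 - 12) + (-20 - 36))² = (-17 - 56)² = (-73)² = 5329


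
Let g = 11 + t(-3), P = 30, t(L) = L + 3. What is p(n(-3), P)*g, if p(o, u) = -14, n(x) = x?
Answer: -154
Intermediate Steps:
t(L) = 3 + L
g = 11 (g = 11 + (3 - 3) = 11 + 0 = 11)
p(n(-3), P)*g = -14*11 = -154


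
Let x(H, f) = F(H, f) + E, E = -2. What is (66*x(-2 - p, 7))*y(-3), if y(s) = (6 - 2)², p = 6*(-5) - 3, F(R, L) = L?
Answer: 5280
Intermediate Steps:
p = -33 (p = -30 - 3 = -33)
x(H, f) = -2 + f (x(H, f) = f - 2 = -2 + f)
y(s) = 16 (y(s) = 4² = 16)
(66*x(-2 - p, 7))*y(-3) = (66*(-2 + 7))*16 = (66*5)*16 = 330*16 = 5280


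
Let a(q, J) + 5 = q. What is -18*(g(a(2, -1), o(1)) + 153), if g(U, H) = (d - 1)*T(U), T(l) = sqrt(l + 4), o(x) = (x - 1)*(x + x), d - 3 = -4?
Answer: -2718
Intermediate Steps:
d = -1 (d = 3 - 4 = -1)
o(x) = 2*x*(-1 + x) (o(x) = (-1 + x)*(2*x) = 2*x*(-1 + x))
T(l) = sqrt(4 + l)
a(q, J) = -5 + q
g(U, H) = -2*sqrt(4 + U) (g(U, H) = (-1 - 1)*sqrt(4 + U) = -2*sqrt(4 + U))
-18*(g(a(2, -1), o(1)) + 153) = -18*(-2*sqrt(4 + (-5 + 2)) + 153) = -18*(-2*sqrt(4 - 3) + 153) = -18*(-2*sqrt(1) + 153) = -18*(-2*1 + 153) = -18*(-2 + 153) = -18*151 = -2718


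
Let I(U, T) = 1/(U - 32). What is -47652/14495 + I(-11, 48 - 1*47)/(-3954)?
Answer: -8101873849/2464468890 ≈ -3.2875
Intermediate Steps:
I(U, T) = 1/(-32 + U)
-47652/14495 + I(-11, 48 - 1*47)/(-3954) = -47652/14495 + 1/(-32 - 11*(-3954)) = -47652*1/14495 - 1/3954/(-43) = -47652/14495 - 1/43*(-1/3954) = -47652/14495 + 1/170022 = -8101873849/2464468890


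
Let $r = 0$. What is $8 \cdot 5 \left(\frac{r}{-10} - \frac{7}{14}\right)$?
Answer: $-20$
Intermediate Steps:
$8 \cdot 5 \left(\frac{r}{-10} - \frac{7}{14}\right) = 8 \cdot 5 \left(\frac{0}{-10} - \frac{7}{14}\right) = 40 \left(0 \left(- \frac{1}{10}\right) - \frac{1}{2}\right) = 40 \left(0 - \frac{1}{2}\right) = 40 \left(- \frac{1}{2}\right) = -20$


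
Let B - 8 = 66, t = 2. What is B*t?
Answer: 148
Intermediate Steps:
B = 74 (B = 8 + 66 = 74)
B*t = 74*2 = 148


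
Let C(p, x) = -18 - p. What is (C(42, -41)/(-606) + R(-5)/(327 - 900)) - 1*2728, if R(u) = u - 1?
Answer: -52623736/19291 ≈ -2727.9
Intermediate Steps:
R(u) = -1 + u
(C(42, -41)/(-606) + R(-5)/(327 - 900)) - 1*2728 = ((-18 - 1*42)/(-606) + (-1 - 5)/(327 - 900)) - 1*2728 = ((-18 - 42)*(-1/606) - 6/(-573)) - 2728 = (-60*(-1/606) - 6*(-1/573)) - 2728 = (10/101 + 2/191) - 2728 = 2112/19291 - 2728 = -52623736/19291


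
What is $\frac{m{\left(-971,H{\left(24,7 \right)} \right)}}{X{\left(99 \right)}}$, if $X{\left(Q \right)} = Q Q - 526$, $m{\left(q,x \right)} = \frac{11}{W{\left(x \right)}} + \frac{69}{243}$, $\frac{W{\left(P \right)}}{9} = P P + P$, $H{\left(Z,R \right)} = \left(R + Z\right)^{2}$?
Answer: $\frac{4252637}{138908042910} \approx 3.0615 \cdot 10^{-5}$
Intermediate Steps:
$W{\left(P \right)} = 9 P + 9 P^{2}$ ($W{\left(P \right)} = 9 \left(P P + P\right) = 9 \left(P^{2} + P\right) = 9 \left(P + P^{2}\right) = 9 P + 9 P^{2}$)
$m{\left(q,x \right)} = \frac{23}{81} + \frac{11}{9 x \left(1 + x\right)}$ ($m{\left(q,x \right)} = \frac{11}{9 x \left(1 + x\right)} + \frac{69}{243} = 11 \frac{1}{9 x \left(1 + x\right)} + 69 \cdot \frac{1}{243} = \frac{11}{9 x \left(1 + x\right)} + \frac{23}{81} = \frac{23}{81} + \frac{11}{9 x \left(1 + x\right)}$)
$X{\left(Q \right)} = -526 + Q^{2}$ ($X{\left(Q \right)} = Q^{2} - 526 = -526 + Q^{2}$)
$\frac{m{\left(-971,H{\left(24,7 \right)} \right)}}{X{\left(99 \right)}} = \frac{\frac{1}{81} \frac{1}{\left(7 + 24\right)^{2}} \frac{1}{1 + \left(7 + 24\right)^{2}} \left(99 + 23 \left(7 + 24\right)^{2} \left(1 + \left(7 + 24\right)^{2}\right)\right)}{-526 + 99^{2}} = \frac{\frac{1}{81} \frac{1}{31^{2}} \frac{1}{1 + 31^{2}} \left(99 + 23 \cdot 31^{2} \left(1 + 31^{2}\right)\right)}{-526 + 9801} = \frac{\frac{1}{81} \cdot \frac{1}{961} \frac{1}{1 + 961} \left(99 + 23 \cdot 961 \left(1 + 961\right)\right)}{9275} = \frac{1}{81} \cdot \frac{1}{961} \cdot \frac{1}{962} \left(99 + 23 \cdot 961 \cdot 962\right) \frac{1}{9275} = \frac{1}{81} \cdot \frac{1}{961} \cdot \frac{1}{962} \left(99 + 21263086\right) \frac{1}{9275} = \frac{1}{81} \cdot \frac{1}{961} \cdot \frac{1}{962} \cdot 21263185 \cdot \frac{1}{9275} = \frac{21263185}{74883042} \cdot \frac{1}{9275} = \frac{4252637}{138908042910}$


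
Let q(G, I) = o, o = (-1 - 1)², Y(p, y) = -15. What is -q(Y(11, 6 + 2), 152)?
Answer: -4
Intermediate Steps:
o = 4 (o = (-2)² = 4)
q(G, I) = 4
-q(Y(11, 6 + 2), 152) = -1*4 = -4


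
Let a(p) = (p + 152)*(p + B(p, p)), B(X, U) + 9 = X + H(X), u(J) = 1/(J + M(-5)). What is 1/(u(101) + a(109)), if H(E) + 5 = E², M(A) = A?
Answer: 96/302801761 ≈ 3.1704e-7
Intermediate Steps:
H(E) = -5 + E²
u(J) = 1/(-5 + J) (u(J) = 1/(J - 5) = 1/(-5 + J))
B(X, U) = -14 + X + X² (B(X, U) = -9 + (X + (-5 + X²)) = -9 + (-5 + X + X²) = -14 + X + X²)
a(p) = (152 + p)*(-14 + p² + 2*p) (a(p) = (p + 152)*(p + (-14 + p + p²)) = (152 + p)*(-14 + p² + 2*p))
1/(u(101) + a(109)) = 1/(1/(-5 + 101) + (-2128 + 109³ + 154*109² + 290*109)) = 1/(1/96 + (-2128 + 1295029 + 154*11881 + 31610)) = 1/(1/96 + (-2128 + 1295029 + 1829674 + 31610)) = 1/(1/96 + 3154185) = 1/(302801761/96) = 96/302801761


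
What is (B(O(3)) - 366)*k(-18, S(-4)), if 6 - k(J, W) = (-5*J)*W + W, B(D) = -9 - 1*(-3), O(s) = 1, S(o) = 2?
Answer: 65472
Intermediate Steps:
B(D) = -6 (B(D) = -9 + 3 = -6)
k(J, W) = 6 - W + 5*J*W (k(J, W) = 6 - ((-5*J)*W + W) = 6 - (-5*J*W + W) = 6 - (W - 5*J*W) = 6 + (-W + 5*J*W) = 6 - W + 5*J*W)
(B(O(3)) - 366)*k(-18, S(-4)) = (-6 - 366)*(6 - 1*2 + 5*(-18)*2) = -372*(6 - 2 - 180) = -372*(-176) = 65472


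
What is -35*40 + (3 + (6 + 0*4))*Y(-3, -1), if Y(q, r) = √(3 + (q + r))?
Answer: -1400 + 9*I ≈ -1400.0 + 9.0*I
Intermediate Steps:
Y(q, r) = √(3 + q + r)
-35*40 + (3 + (6 + 0*4))*Y(-3, -1) = -35*40 + (3 + (6 + 0*4))*√(3 - 3 - 1) = -1400 + (3 + (6 + 0))*√(-1) = -1400 + (3 + 6)*I = -1400 + 9*I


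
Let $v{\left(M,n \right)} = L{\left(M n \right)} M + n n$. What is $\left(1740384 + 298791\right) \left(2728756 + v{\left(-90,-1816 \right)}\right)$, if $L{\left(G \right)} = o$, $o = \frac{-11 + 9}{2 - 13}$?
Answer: $\frac{135182114724600}{11} \approx 1.2289 \cdot 10^{13}$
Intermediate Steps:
$o = \frac{2}{11}$ ($o = - \frac{2}{-11} = \left(-2\right) \left(- \frac{1}{11}\right) = \frac{2}{11} \approx 0.18182$)
$L{\left(G \right)} = \frac{2}{11}$
$v{\left(M,n \right)} = n^{2} + \frac{2 M}{11}$ ($v{\left(M,n \right)} = \frac{2 M}{11} + n n = \frac{2 M}{11} + n^{2} = n^{2} + \frac{2 M}{11}$)
$\left(1740384 + 298791\right) \left(2728756 + v{\left(-90,-1816 \right)}\right) = \left(1740384 + 298791\right) \left(2728756 + \left(\left(-1816\right)^{2} + \frac{2}{11} \left(-90\right)\right)\right) = 2039175 \left(2728756 + \left(3297856 - \frac{180}{11}\right)\right) = 2039175 \left(2728756 + \frac{36276236}{11}\right) = 2039175 \cdot \frac{66292552}{11} = \frac{135182114724600}{11}$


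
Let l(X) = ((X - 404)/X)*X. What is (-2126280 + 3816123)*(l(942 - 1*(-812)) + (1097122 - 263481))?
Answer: 1411003696413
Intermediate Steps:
l(X) = -404 + X (l(X) = ((-404 + X)/X)*X = -404 + X)
(-2126280 + 3816123)*(l(942 - 1*(-812)) + (1097122 - 263481)) = (-2126280 + 3816123)*((-404 + (942 - 1*(-812))) + (1097122 - 263481)) = 1689843*((-404 + (942 + 812)) + 833641) = 1689843*((-404 + 1754) + 833641) = 1689843*(1350 + 833641) = 1689843*834991 = 1411003696413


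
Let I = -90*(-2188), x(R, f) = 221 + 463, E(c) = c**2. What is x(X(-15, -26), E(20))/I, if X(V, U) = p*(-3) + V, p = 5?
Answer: 19/5470 ≈ 0.0034735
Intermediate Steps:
X(V, U) = -15 + V (X(V, U) = 5*(-3) + V = -15 + V)
x(R, f) = 684
I = 196920
x(X(-15, -26), E(20))/I = 684/196920 = 684*(1/196920) = 19/5470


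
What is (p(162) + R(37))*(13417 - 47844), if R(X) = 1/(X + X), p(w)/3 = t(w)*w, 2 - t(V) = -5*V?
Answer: -1005363728363/74 ≈ -1.3586e+10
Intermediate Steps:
t(V) = 2 + 5*V (t(V) = 2 - (-5)*V = 2 + 5*V)
p(w) = 3*w*(2 + 5*w) (p(w) = 3*((2 + 5*w)*w) = 3*(w*(2 + 5*w)) = 3*w*(2 + 5*w))
R(X) = 1/(2*X)
(p(162) + R(37))*(13417 - 47844) = (3*162*(2 + 5*162) + (½)/37)*(13417 - 47844) = (3*162*(2 + 810) + (½)*(1/37))*(-34427) = (3*162*812 + 1/74)*(-34427) = (394632 + 1/74)*(-34427) = (29202769/74)*(-34427) = -1005363728363/74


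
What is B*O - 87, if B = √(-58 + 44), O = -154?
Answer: -87 - 154*I*√14 ≈ -87.0 - 576.21*I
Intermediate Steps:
B = I*√14 (B = √(-14) = I*√14 ≈ 3.7417*I)
B*O - 87 = (I*√14)*(-154) - 87 = -154*I*√14 - 87 = -87 - 154*I*√14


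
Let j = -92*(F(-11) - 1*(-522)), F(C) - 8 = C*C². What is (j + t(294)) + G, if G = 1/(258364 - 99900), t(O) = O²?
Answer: 25374523393/158464 ≈ 1.6013e+5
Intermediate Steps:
F(C) = 8 + C³ (F(C) = 8 + C*C² = 8 + C³)
G = 1/158464 ≈ 6.3106e-6
j = 73692 (j = -92*((8 + (-11)³) - 1*(-522)) = -92*((8 - 1331) + 522) = -92*(-1323 + 522) = -92*(-801) = 73692)
(j + t(294)) + G = (73692 + 294²) + 1/158464 = (73692 + 86436) + 1/158464 = 160128 + 1/158464 = 25374523393/158464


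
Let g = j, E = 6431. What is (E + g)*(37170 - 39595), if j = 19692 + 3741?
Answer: -72420200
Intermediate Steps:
j = 23433
g = 23433
(E + g)*(37170 - 39595) = (6431 + 23433)*(37170 - 39595) = 29864*(-2425) = -72420200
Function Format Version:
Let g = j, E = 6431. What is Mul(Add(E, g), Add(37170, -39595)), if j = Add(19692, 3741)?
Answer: -72420200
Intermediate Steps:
j = 23433
g = 23433
Mul(Add(E, g), Add(37170, -39595)) = Mul(Add(6431, 23433), Add(37170, -39595)) = Mul(29864, -2425) = -72420200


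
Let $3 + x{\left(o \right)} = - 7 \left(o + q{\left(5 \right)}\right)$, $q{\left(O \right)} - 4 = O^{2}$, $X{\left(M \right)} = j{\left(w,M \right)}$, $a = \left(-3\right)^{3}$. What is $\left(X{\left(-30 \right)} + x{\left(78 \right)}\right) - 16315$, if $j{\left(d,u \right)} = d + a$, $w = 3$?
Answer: $-17091$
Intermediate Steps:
$a = -27$
$j{\left(d,u \right)} = -27 + d$ ($j{\left(d,u \right)} = d - 27 = -27 + d$)
$X{\left(M \right)} = -24$ ($X{\left(M \right)} = -27 + 3 = -24$)
$q{\left(O \right)} = 4 + O^{2}$
$x{\left(o \right)} = -206 - 7 o$ ($x{\left(o \right)} = -3 - 7 \left(o + \left(4 + 5^{2}\right)\right) = -3 - 7 \left(o + \left(4 + 25\right)\right) = -3 - 7 \left(o + 29\right) = -3 - 7 \left(29 + o\right) = -3 - \left(203 + 7 o\right) = -206 - 7 o$)
$\left(X{\left(-30 \right)} + x{\left(78 \right)}\right) - 16315 = \left(-24 - 752\right) - 16315 = -776 - 16315 = -17091$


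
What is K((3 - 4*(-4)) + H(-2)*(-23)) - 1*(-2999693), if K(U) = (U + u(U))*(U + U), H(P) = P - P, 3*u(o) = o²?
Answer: 9014963/3 ≈ 3.0050e+6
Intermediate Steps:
u(o) = o²/3
H(P) = 0
K(U) = 2*U*(U + U²/3) (K(U) = (U + U²/3)*(U + U) = (U + U²/3)*(2*U) = 2*U*(U + U²/3))
K((3 - 4*(-4)) + H(-2)*(-23)) - 1*(-2999693) = 2*((3 - 4*(-4)) + 0*(-23))²*(3 + ((3 - 4*(-4)) + 0*(-23)))/3 - 1*(-2999693) = 2*((3 + 16) + 0)²*(3 + ((3 + 16) + 0))/3 + 2999693 = 2*(19 + 0)²*(3 + (19 + 0))/3 + 2999693 = (⅔)*19²*(3 + 19) + 2999693 = (⅔)*361*22 + 2999693 = 15884/3 + 2999693 = 9014963/3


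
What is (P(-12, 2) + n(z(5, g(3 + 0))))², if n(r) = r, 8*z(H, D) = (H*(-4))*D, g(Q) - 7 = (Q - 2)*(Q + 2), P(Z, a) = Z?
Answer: 1764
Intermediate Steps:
g(Q) = 7 + (-2 + Q)*(2 + Q) (g(Q) = 7 + (Q - 2)*(Q + 2) = 7 + (-2 + Q)*(2 + Q))
z(H, D) = -D*H/2 (z(H, D) = ((H*(-4))*D)/8 = ((-4*H)*D)/8 = (-4*D*H)/8 = -D*H/2)
(P(-12, 2) + n(z(5, g(3 + 0))))² = (-12 - ½*(3 + (3 + 0)²)*5)² = (-12 - ½*(3 + 3²)*5)² = (-12 - ½*(3 + 9)*5)² = (-12 - ½*12*5)² = (-12 - 30)² = (-42)² = 1764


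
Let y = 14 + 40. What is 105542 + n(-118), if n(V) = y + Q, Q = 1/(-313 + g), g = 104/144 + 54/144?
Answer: 2371369300/22457 ≈ 1.0560e+5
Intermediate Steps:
y = 54
g = 79/72 (g = 104*(1/144) + 54*(1/144) = 13/18 + 3/8 = 79/72 ≈ 1.0972)
Q = -72/22457 (Q = 1/(-313 + 79/72) = 1/(-22457/72) = -72/22457 ≈ -0.0032061)
n(V) = 1212606/22457 (n(V) = 54 - 72/22457 = 1212606/22457)
105542 + n(-118) = 105542 + 1212606/22457 = 2371369300/22457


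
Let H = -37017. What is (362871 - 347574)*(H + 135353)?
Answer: 1504245792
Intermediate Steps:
(362871 - 347574)*(H + 135353) = (362871 - 347574)*(-37017 + 135353) = 15297*98336 = 1504245792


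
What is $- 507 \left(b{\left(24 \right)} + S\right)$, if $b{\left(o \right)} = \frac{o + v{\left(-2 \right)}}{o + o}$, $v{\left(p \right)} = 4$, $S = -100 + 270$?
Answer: $- \frac{345943}{4} \approx -86486.0$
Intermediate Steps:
$S = 170$
$b{\left(o \right)} = \frac{4 + o}{2 o}$ ($b{\left(o \right)} = \frac{o + 4}{o + o} = \frac{4 + o}{2 o}$)
$- 507 \left(b{\left(24 \right)} + S\right) = - 507 \left(\frac{4 + 24}{2 \cdot 24} + 170\right) = - 507 \left(\frac{1}{2} \cdot \frac{1}{24} \cdot 28 + 170\right) = - 507 \left(\frac{7}{12} + 170\right) = \left(-507\right) \frac{2047}{12} = - \frac{345943}{4}$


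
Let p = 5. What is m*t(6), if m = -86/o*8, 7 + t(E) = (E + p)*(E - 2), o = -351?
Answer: 25456/351 ≈ 72.524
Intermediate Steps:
t(E) = -7 + (-2 + E)*(5 + E) (t(E) = -7 + (E + 5)*(E - 2) = -7 + (5 + E)*(-2 + E) = -7 + (-2 + E)*(5 + E))
m = 688/351 (m = -86/(-351)*8 = -86*(-1/351)*8 = (86/351)*8 = 688/351 ≈ 1.9601)
m*t(6) = 688*(-17 + 6**2 + 3*6)/351 = 688*(-17 + 36 + 18)/351 = (688/351)*37 = 25456/351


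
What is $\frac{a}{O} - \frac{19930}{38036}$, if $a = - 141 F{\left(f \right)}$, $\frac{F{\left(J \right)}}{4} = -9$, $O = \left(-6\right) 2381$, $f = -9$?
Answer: $- \frac{39815893}{45281858} \approx -0.87929$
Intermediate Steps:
$O = -14286$
$F{\left(J \right)} = -36$ ($F{\left(J \right)} = 4 \left(-9\right) = -36$)
$a = 5076$ ($a = \left(-141\right) \left(-36\right) = 5076$)
$\frac{a}{O} - \frac{19930}{38036} = \frac{5076}{-14286} - \frac{19930}{38036} = 5076 \left(- \frac{1}{14286}\right) - \frac{9965}{19018} = - \frac{846}{2381} - \frac{9965}{19018} = - \frac{39815893}{45281858}$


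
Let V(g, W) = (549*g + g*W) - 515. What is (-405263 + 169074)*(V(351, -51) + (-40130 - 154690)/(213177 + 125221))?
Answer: -6964838519902423/169199 ≈ -4.1164e+10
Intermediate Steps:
V(g, W) = -515 + 549*g + W*g (V(g, W) = (549*g + W*g) - 515 = -515 + 549*g + W*g)
(-405263 + 169074)*(V(351, -51) + (-40130 - 154690)/(213177 + 125221)) = (-405263 + 169074)*((-515 + 549*351 - 51*351) + (-40130 - 154690)/(213177 + 125221)) = -236189*((-515 + 192699 - 17901) - 194820/338398) = -236189*(174283 - 194820*1/338398) = -236189*(174283 - 97410/169199) = -236189*29488411907/169199 = -6964838519902423/169199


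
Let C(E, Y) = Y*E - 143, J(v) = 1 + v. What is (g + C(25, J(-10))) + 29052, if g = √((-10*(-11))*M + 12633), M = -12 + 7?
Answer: 28684 + √12083 ≈ 28794.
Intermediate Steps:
M = -5
C(E, Y) = -143 + E*Y (C(E, Y) = E*Y - 143 = -143 + E*Y)
g = √12083 (g = √(-10*(-11)*(-5) + 12633) = √(110*(-5) + 12633) = √(-550 + 12633) = √12083 ≈ 109.92)
(g + C(25, J(-10))) + 29052 = (√12083 + (-143 + 25*(1 - 10))) + 29052 = (√12083 + (-143 + 25*(-9))) + 29052 = (√12083 + (-143 - 225)) + 29052 = (√12083 - 368) + 29052 = (-368 + √12083) + 29052 = 28684 + √12083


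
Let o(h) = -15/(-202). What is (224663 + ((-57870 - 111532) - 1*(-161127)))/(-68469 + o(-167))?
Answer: -43710376/13830723 ≈ -3.1604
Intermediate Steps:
o(h) = 15/202 (o(h) = -15*(-1/202) = 15/202)
(224663 + ((-57870 - 111532) - 1*(-161127)))/(-68469 + o(-167)) = (224663 + ((-57870 - 111532) - 1*(-161127)))/(-68469 + 15/202) = (224663 + (-169402 + 161127))/(-13830723/202) = (224663 - 8275)*(-202/13830723) = 216388*(-202/13830723) = -43710376/13830723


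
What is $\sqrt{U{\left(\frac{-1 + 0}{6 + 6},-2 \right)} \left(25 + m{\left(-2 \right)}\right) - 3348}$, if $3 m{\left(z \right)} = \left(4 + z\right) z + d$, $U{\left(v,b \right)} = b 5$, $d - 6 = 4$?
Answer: $3 i \sqrt{402} \approx 60.15 i$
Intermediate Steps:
$d = 10$ ($d = 6 + 4 = 10$)
$U{\left(v,b \right)} = 5 b$
$m{\left(z \right)} = \frac{10}{3} + \frac{z \left(4 + z\right)}{3}$ ($m{\left(z \right)} = \frac{\left(4 + z\right) z + 10}{3} = \frac{z \left(4 + z\right) + 10}{3} = \frac{10 + z \left(4 + z\right)}{3} = \frac{10}{3} + \frac{z \left(4 + z\right)}{3}$)
$\sqrt{U{\left(\frac{-1 + 0}{6 + 6},-2 \right)} \left(25 + m{\left(-2 \right)}\right) - 3348} = \sqrt{5 \left(-2\right) \left(25 + \left(\frac{10}{3} + \frac{\left(-2\right)^{2}}{3} + \frac{4}{3} \left(-2\right)\right)\right) - 3348} = \sqrt{- 10 \left(25 + \left(\frac{10}{3} + \frac{1}{3} \cdot 4 - \frac{8}{3}\right)\right) - 3348} = \sqrt{- 10 \left(25 + \left(\frac{10}{3} + \frac{4}{3} - \frac{8}{3}\right)\right) - 3348} = \sqrt{- 10 \left(25 + 2\right) - 3348} = \sqrt{\left(-10\right) 27 - 3348} = \sqrt{-270 - 3348} = \sqrt{-3618} = 3 i \sqrt{402}$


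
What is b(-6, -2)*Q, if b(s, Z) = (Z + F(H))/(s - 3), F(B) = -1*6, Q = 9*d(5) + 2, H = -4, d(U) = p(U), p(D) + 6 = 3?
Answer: -200/9 ≈ -22.222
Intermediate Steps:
p(D) = -3 (p(D) = -6 + 3 = -3)
d(U) = -3
Q = -25 (Q = 9*(-3) + 2 = -27 + 2 = -25)
F(B) = -6
b(s, Z) = (-6 + Z)/(-3 + s) (b(s, Z) = (Z - 6)/(s - 3) = (-6 + Z)/(-3 + s))
b(-6, -2)*Q = ((-6 - 2)/(-3 - 6))*(-25) = (-8/(-9))*(-25) = -1/9*(-8)*(-25) = (8/9)*(-25) = -200/9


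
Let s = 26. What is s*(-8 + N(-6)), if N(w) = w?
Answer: -364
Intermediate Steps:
s*(-8 + N(-6)) = 26*(-8 - 6) = 26*(-14) = -364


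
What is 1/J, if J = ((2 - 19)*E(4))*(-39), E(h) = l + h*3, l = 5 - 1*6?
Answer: 1/7293 ≈ 0.00013712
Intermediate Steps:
l = -1 (l = 5 - 6 = -1)
E(h) = -1 + 3*h (E(h) = -1 + h*3 = -1 + 3*h)
J = 7293 (J = ((2 - 19)*(-1 + 3*4))*(-39) = -17*(-1 + 12)*(-39) = -17*11*(-39) = -187*(-39) = 7293)
1/J = 1/7293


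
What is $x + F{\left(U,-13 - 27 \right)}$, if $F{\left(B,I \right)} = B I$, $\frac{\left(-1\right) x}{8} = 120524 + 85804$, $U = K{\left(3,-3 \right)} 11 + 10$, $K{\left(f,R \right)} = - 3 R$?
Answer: $-1654984$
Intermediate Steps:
$U = 109$ ($U = \left(-3\right) \left(-3\right) 11 + 10 = 9 \cdot 11 + 10 = 99 + 10 = 109$)
$x = -1650624$ ($x = - 8 \left(120524 + 85804\right) = \left(-8\right) 206328 = -1650624$)
$x + F{\left(U,-13 - 27 \right)} = -1650624 + 109 \left(-13 - 27\right) = -1650624 + 109 \left(-40\right) = -1650624 - 4360 = -1654984$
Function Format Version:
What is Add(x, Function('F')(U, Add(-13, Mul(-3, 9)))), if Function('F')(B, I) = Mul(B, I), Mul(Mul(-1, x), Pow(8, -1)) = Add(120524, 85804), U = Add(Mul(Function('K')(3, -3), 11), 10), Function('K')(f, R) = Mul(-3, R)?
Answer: -1654984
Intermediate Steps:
U = 109 (U = Add(Mul(Mul(-3, -3), 11), 10) = Add(Mul(9, 11), 10) = Add(99, 10) = 109)
x = -1650624 (x = Mul(-8, Add(120524, 85804)) = Mul(-8, 206328) = -1650624)
Add(x, Function('F')(U, Add(-13, Mul(-3, 9)))) = Add(-1650624, Mul(109, Add(-13, Mul(-3, 9)))) = Add(-1650624, Mul(109, Add(-13, -27))) = Add(-1650624, Mul(109, -40)) = Add(-1650624, -4360) = -1654984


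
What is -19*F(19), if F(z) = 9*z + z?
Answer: -3610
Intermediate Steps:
F(z) = 10*z
-19*F(19) = -190*19 = -19*190 = -3610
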